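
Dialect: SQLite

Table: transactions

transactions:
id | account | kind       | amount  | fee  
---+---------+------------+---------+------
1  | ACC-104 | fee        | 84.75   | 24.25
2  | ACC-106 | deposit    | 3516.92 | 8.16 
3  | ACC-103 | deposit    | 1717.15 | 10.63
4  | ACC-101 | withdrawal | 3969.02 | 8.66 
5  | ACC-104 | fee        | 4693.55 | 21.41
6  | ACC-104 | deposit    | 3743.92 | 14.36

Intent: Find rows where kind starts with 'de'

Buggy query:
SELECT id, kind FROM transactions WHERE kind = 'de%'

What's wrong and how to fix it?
Bug: '=' compares the literal string including the % character; pattern matching needs LIKE

Fix: Replace '=' with LIKE so 'de%' is treated as a pattern

Corrected query:
SELECT id, kind FROM transactions WHERE kind LIKE 'de%'

Result:
id | kind   
---+--------
2  | deposit
3  | deposit
6  | deposit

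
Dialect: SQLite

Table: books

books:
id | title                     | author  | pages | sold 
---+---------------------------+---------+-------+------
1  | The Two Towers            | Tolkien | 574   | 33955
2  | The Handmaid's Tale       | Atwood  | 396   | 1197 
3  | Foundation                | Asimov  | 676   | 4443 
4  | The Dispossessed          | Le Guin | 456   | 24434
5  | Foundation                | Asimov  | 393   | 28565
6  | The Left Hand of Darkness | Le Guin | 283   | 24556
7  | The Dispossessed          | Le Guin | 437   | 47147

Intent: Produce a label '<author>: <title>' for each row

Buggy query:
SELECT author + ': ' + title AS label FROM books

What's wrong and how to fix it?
Bug: SQLite uses || for string concatenation; + coerces text to numbers (yielding 0)

Fix: Replace + with || to concatenate text

Corrected query:
SELECT author || ': ' || title AS label FROM books

Result:
label                             
----------------------------------
Tolkien: The Two Towers           
Atwood: The Handmaid's Tale       
Asimov: Foundation                
Le Guin: The Dispossessed         
Asimov: Foundation                
Le Guin: The Left Hand of Darkness
Le Guin: The Dispossessed         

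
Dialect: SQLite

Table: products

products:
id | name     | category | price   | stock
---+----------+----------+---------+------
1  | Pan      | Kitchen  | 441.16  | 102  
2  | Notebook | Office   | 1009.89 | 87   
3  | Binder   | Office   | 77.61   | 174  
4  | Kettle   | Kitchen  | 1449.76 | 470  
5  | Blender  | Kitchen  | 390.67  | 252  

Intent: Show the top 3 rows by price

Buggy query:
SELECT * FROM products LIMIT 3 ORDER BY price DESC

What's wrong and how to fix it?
Bug: ORDER BY cannot follow LIMIT; LIMIT is the final clause

Fix: Swap the clauses: ORDER BY first, then LIMIT

Corrected query:
SELECT * FROM products ORDER BY price DESC LIMIT 3

Result:
id | name     | category | price   | stock
---+----------+----------+---------+------
4  | Kettle   | Kitchen  | 1449.76 | 470  
2  | Notebook | Office   | 1009.89 | 87   
1  | Pan      | Kitchen  | 441.16  | 102  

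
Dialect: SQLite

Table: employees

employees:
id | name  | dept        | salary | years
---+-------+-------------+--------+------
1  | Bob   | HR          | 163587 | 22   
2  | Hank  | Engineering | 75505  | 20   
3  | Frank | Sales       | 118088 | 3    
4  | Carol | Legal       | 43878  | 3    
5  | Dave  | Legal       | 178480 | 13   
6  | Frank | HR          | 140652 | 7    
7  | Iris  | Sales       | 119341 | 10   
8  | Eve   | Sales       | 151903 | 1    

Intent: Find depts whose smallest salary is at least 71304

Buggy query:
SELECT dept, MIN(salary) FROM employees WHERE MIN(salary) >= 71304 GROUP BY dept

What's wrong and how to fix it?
Bug: Aggregates like MIN are computed per group after WHERE runs

Fix: Use HAVING for the per-group MIN condition

Corrected query:
SELECT dept, MIN(salary) FROM employees GROUP BY dept HAVING MIN(salary) >= 71304

Result:
dept        | MIN(salary)
------------+------------
Engineering | 75505      
HR          | 140652     
Sales       | 118088     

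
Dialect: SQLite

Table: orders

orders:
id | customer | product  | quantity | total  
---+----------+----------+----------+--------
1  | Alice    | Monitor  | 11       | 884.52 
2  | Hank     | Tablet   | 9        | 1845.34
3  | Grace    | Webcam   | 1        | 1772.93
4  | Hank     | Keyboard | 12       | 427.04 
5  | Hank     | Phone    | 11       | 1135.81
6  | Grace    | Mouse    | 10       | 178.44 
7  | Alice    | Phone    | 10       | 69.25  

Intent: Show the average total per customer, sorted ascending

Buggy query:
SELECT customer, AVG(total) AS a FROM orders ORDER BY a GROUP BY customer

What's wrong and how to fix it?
Bug: ORDER BY appears before GROUP BY; SQL clause order requires GROUP BY first

Fix: Move ORDER BY to the end, after GROUP BY

Corrected query:
SELECT customer, AVG(total) AS a FROM orders GROUP BY customer ORDER BY a

Result:
customer | a          
---------+------------
Alice    | 476.885    
Grace    | 975.685    
Hank     | 1136.063333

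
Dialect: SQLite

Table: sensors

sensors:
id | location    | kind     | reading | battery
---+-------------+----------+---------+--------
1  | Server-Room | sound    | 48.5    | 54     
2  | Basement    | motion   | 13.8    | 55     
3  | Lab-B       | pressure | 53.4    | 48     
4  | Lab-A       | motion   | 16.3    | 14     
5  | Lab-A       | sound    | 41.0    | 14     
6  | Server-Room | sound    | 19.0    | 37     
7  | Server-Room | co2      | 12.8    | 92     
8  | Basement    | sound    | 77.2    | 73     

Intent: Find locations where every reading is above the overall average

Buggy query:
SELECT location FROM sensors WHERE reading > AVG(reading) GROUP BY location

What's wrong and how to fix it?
Bug: AVG() is an aggregate; it can't sit directly in WHERE

Fix: Use a subquery for AVG and a HAVING MIN(...) filter so the condition holds for every row in the group

Corrected query:
SELECT location FROM sensors GROUP BY location HAVING MIN(reading) > (SELECT AVG(reading) FROM sensors)

Result:
location
--------
Lab-B   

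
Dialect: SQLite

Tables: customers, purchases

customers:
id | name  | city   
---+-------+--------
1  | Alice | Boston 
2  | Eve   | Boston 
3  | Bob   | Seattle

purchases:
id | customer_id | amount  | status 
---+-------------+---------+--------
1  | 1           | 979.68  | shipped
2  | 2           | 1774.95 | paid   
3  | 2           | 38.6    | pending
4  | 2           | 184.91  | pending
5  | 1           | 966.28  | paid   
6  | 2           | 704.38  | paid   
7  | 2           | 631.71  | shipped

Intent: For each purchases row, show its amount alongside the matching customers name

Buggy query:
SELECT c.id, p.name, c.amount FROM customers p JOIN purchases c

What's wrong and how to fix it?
Bug: JOIN with no ON clause produces a cartesian product; every purchases row pairs with every customers row

Fix: Add ON c.customer_id = p.id to the JOIN

Corrected query:
SELECT c.id, p.name, c.amount FROM customers p JOIN purchases c ON c.customer_id = p.id

Result:
id | name  | amount 
---+-------+--------
1  | Alice | 979.68 
2  | Eve   | 1774.95
3  | Eve   | 38.6   
4  | Eve   | 184.91 
5  | Alice | 966.28 
6  | Eve   | 704.38 
7  | Eve   | 631.71 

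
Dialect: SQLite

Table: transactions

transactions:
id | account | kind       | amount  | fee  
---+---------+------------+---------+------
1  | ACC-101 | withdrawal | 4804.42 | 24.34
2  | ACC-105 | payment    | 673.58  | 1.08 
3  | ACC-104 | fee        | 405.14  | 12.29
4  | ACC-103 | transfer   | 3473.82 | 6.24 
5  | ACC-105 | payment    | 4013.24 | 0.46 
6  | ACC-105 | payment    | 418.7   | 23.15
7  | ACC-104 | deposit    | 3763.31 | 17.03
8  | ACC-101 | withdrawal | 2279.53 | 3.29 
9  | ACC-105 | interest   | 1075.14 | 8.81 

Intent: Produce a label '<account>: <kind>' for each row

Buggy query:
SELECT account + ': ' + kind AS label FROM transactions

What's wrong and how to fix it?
Bug: '+' is numeric addition; on text columns SQLite converts them to 0 instead of concatenating

Fix: Use the || operator for string concatenation

Corrected query:
SELECT account || ': ' || kind AS label FROM transactions

Result:
label              
-------------------
ACC-101: withdrawal
ACC-105: payment   
ACC-104: fee       
ACC-103: transfer  
ACC-105: payment   
ACC-105: payment   
ACC-104: deposit   
ACC-101: withdrawal
ACC-105: interest  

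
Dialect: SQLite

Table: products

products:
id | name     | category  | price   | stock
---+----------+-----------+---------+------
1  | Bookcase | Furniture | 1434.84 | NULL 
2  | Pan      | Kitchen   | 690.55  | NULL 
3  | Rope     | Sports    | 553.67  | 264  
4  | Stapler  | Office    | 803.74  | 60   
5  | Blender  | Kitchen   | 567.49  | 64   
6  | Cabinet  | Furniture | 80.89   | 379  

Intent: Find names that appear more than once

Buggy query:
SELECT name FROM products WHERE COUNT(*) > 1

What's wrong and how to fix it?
Bug: COUNT(*) is an aggregate and cannot be used in WHERE

Fix: GROUP BY name, then filter groups with HAVING COUNT(*) > 1

Corrected query:
SELECT name FROM products GROUP BY name HAVING COUNT(*) > 1

Result:
(no rows)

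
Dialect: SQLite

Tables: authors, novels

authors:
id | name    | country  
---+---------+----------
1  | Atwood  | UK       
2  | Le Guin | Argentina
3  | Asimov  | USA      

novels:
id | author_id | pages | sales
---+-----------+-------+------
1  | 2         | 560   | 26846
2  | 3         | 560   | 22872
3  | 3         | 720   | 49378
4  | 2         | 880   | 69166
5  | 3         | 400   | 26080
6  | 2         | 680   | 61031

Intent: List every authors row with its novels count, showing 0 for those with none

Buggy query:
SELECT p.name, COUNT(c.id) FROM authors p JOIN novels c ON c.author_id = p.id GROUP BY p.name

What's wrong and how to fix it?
Bug: INNER JOIN drops authors rows that have no matching novels rows

Fix: Switch to LEFT JOIN to retain unmatched parent rows

Corrected query:
SELECT p.name, COUNT(c.id) FROM authors p LEFT JOIN novels c ON c.author_id = p.id GROUP BY p.name

Result:
name    | COUNT(c.id)
--------+------------
Asimov  | 3          
Atwood  | 0          
Le Guin | 3          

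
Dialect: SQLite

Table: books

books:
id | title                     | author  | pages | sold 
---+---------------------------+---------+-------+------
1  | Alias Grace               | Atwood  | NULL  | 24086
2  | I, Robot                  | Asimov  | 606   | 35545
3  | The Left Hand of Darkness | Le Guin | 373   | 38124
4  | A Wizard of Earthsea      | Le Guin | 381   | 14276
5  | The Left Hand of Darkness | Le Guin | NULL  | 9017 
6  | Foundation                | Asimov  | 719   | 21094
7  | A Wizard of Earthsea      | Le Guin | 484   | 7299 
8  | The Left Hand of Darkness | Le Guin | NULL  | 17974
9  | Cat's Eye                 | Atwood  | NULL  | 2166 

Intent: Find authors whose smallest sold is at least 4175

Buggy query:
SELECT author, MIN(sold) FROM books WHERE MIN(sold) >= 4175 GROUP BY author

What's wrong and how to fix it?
Bug: Aggregates like MIN are computed per group after WHERE runs

Fix: Replace WHERE with HAVING after the GROUP BY

Corrected query:
SELECT author, MIN(sold) FROM books GROUP BY author HAVING MIN(sold) >= 4175

Result:
author  | MIN(sold)
--------+----------
Asimov  | 21094    
Le Guin | 7299     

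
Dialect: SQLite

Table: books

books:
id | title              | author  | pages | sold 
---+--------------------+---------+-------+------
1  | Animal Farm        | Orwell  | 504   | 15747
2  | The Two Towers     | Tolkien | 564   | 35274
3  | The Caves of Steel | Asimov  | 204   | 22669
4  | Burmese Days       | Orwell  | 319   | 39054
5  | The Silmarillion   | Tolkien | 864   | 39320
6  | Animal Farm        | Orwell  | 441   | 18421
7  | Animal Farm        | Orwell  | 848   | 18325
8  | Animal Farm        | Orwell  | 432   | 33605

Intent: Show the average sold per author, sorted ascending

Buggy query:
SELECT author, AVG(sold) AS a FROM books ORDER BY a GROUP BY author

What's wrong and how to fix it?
Bug: GROUP BY must precede ORDER BY

Fix: Move ORDER BY to the end, after GROUP BY

Corrected query:
SELECT author, AVG(sold) AS a FROM books GROUP BY author ORDER BY a

Result:
author  | a      
--------+--------
Asimov  | 22669  
Orwell  | 25030.4
Tolkien | 37297  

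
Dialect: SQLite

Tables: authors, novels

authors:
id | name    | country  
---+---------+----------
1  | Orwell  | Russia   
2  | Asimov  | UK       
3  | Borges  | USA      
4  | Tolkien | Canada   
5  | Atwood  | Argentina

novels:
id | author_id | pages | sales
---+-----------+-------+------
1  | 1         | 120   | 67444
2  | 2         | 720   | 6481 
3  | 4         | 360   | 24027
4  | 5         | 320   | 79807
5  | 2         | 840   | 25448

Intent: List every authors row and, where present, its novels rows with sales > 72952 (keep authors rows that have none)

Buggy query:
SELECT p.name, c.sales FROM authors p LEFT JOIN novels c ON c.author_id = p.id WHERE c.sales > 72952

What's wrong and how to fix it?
Bug: A WHERE condition on the right-hand table after LEFT JOIN drops unmatched parents

Fix: Put 'c.sales > 72952' in the JOIN's ON clause instead of WHERE

Corrected query:
SELECT p.name, c.sales FROM authors p LEFT JOIN novels c ON c.author_id = p.id AND c.sales > 72952

Result:
name    | sales
--------+------
Orwell  | NULL 
Asimov  | NULL 
Borges  | NULL 
Tolkien | NULL 
Atwood  | 79807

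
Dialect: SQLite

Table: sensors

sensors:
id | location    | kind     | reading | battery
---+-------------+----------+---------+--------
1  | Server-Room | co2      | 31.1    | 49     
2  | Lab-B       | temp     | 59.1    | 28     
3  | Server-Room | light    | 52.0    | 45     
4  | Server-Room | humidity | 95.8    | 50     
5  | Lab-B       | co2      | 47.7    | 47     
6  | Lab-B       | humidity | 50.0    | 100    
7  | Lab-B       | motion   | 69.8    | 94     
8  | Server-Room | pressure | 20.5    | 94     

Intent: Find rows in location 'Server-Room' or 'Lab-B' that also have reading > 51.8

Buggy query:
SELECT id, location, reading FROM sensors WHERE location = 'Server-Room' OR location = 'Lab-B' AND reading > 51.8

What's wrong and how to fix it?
Bug: Without parentheses, AND is evaluated before OR, so the reading filter only applies to the 'Lab-B' branch

Fix: Group the OR with parentheses (or use IN), then AND the threshold

Corrected query:
SELECT id, location, reading FROM sensors WHERE (location = 'Server-Room' OR location = 'Lab-B') AND reading > 51.8

Result:
id | location    | reading
---+-------------+--------
2  | Lab-B       | 59.1   
3  | Server-Room | 52     
4  | Server-Room | 95.8   
7  | Lab-B       | 69.8   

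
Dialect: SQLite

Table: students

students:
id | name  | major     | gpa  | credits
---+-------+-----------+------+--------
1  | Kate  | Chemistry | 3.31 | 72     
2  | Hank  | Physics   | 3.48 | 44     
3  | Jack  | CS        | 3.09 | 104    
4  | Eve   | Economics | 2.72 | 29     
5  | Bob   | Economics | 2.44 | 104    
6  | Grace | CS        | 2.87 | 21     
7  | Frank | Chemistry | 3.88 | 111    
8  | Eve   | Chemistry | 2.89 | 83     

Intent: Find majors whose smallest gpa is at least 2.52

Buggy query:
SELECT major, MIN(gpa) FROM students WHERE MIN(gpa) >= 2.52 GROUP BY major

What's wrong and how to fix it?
Bug: MIN() in WHERE is a misuse of aggregate

Fix: Use HAVING for the per-group MIN condition

Corrected query:
SELECT major, MIN(gpa) FROM students GROUP BY major HAVING MIN(gpa) >= 2.52

Result:
major     | MIN(gpa)
----------+---------
CS        | 2.87    
Chemistry | 2.89    
Physics   | 3.48    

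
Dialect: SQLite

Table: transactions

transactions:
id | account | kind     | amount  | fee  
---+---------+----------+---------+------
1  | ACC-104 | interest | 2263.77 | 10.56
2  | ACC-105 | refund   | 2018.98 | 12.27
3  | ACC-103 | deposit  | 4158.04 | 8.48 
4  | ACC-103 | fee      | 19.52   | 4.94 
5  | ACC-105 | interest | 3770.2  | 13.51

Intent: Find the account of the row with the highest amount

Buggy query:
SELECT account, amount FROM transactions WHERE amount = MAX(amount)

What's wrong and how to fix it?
Bug: WHERE is evaluated per row; an aggregate over the whole table isn't defined there

Fix: Wrap MAX in a scalar subquery so WHERE compares against a single value

Corrected query:
SELECT account, amount FROM transactions WHERE amount = (SELECT MAX(amount) FROM transactions)

Result:
account | amount 
--------+--------
ACC-103 | 4158.04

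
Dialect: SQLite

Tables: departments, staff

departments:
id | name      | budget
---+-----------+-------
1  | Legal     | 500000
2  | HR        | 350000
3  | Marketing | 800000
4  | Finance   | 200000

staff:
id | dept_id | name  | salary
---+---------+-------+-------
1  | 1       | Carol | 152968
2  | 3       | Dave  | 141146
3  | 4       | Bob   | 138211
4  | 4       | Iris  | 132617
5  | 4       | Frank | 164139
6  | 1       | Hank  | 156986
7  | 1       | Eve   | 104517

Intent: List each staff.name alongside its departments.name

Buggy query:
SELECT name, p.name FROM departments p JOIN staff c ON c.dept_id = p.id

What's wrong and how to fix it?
Bug: Both tables have a 'name' column; the unqualified reference is ambiguous

Fix: Prefix ambiguous columns with the table alias

Corrected query:
SELECT c.name, p.name FROM departments p JOIN staff c ON c.dept_id = p.id

Result:
name  | name     
------+----------
Carol | Legal    
Dave  | Marketing
Bob   | Finance  
Iris  | Finance  
Frank | Finance  
Hank  | Legal    
Eve   | Legal    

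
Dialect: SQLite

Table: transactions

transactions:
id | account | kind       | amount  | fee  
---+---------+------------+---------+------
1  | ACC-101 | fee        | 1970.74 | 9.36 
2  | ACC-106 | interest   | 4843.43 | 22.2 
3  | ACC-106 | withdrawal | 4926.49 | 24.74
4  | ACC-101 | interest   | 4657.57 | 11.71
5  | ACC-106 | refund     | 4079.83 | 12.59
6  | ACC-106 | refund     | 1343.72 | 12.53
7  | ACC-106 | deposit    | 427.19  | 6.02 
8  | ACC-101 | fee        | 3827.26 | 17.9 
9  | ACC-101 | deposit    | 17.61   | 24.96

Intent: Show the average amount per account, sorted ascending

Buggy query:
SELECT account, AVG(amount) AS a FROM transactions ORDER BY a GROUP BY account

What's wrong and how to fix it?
Bug: GROUP BY must precede ORDER BY

Fix: Move ORDER BY to the end, after GROUP BY

Corrected query:
SELECT account, AVG(amount) AS a FROM transactions GROUP BY account ORDER BY a

Result:
account | a       
--------+---------
ACC-101 | 2618.295
ACC-106 | 3124.132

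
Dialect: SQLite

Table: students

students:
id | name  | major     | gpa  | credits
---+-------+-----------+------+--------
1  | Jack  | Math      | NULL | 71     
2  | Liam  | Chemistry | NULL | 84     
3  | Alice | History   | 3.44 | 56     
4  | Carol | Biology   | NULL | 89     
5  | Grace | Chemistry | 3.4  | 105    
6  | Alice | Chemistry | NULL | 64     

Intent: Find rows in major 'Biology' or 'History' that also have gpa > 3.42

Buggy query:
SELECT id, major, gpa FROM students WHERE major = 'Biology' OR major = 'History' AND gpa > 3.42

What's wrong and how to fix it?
Bug: Without parentheses, AND is evaluated before OR, so the gpa filter only applies to the 'History' branch

Fix: Group the OR with parentheses (or use IN), then AND the threshold

Corrected query:
SELECT id, major, gpa FROM students WHERE (major = 'Biology' OR major = 'History') AND gpa > 3.42

Result:
id | major   | gpa 
---+---------+-----
3  | History | 3.44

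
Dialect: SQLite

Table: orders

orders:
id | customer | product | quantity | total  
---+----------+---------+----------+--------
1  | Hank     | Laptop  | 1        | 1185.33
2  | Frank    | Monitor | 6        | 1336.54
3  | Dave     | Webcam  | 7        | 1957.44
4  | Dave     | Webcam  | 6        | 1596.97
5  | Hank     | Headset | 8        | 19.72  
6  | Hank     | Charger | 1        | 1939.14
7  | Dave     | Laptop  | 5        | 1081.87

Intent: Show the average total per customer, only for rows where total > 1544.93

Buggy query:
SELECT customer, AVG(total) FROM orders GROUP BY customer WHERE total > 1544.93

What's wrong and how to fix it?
Bug: Row-level WHERE must come before GROUP BY in the clause order

Fix: Move the WHERE clause before GROUP BY

Corrected query:
SELECT customer, AVG(total) FROM orders WHERE total > 1544.93 GROUP BY customer

Result:
customer | AVG(total)
---------+-----------
Dave     | 1777.205  
Hank     | 1939.14   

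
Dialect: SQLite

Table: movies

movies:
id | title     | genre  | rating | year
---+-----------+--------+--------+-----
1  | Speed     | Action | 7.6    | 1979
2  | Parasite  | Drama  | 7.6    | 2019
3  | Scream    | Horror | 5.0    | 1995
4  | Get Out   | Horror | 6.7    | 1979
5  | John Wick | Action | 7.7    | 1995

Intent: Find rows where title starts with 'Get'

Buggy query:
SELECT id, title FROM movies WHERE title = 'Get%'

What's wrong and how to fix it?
Bug: '=' compares the literal string including the % character; pattern matching needs LIKE

Fix: Replace '=' with LIKE so 'Get%' is treated as a pattern

Corrected query:
SELECT id, title FROM movies WHERE title LIKE 'Get%'

Result:
id | title  
---+--------
4  | Get Out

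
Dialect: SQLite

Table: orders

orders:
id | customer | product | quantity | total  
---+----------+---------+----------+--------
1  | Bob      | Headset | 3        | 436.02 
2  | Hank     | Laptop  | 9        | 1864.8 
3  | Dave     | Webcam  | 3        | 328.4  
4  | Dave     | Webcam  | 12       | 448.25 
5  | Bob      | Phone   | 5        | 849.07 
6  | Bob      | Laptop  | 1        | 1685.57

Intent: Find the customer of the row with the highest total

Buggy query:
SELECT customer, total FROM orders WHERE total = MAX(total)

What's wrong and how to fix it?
Bug: WHERE is evaluated per row; an aggregate over the whole table isn't defined there

Fix: Use a subquery: WHERE total = (SELECT MAX(total) FROM orders)

Corrected query:
SELECT customer, total FROM orders WHERE total = (SELECT MAX(total) FROM orders)

Result:
customer | total 
---------+-------
Hank     | 1864.8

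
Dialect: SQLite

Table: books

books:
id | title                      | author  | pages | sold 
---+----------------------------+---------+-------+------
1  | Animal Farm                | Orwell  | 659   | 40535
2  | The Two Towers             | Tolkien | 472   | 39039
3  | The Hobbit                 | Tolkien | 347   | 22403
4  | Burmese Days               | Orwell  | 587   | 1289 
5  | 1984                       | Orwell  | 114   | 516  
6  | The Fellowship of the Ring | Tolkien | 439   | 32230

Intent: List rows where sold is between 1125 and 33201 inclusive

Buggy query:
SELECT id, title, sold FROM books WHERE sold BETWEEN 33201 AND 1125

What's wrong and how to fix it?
Bug: BETWEEN expects the lower bound first; with 33201 AND 1125 the range is empty

Fix: Write BETWEEN 1125 AND 33201

Corrected query:
SELECT id, title, sold FROM books WHERE sold BETWEEN 1125 AND 33201

Result:
id | title                      | sold 
---+----------------------------+------
3  | The Hobbit                 | 22403
4  | Burmese Days               | 1289 
6  | The Fellowship of the Ring | 32230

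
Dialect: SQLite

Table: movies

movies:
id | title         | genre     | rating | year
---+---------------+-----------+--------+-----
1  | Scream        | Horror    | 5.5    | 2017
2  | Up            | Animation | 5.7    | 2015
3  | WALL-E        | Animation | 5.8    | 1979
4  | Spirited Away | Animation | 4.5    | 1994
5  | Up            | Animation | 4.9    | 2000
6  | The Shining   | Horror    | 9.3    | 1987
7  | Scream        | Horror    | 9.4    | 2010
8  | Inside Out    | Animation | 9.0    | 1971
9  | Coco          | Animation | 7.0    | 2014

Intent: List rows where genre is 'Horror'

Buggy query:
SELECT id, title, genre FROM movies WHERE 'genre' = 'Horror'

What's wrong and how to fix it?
Bug: Single quotes denote string literals in SQL; the column name is being compared as a constant string

Fix: Remove the quotes around the column name (or use double quotes for an identifier)

Corrected query:
SELECT id, title, genre FROM movies WHERE genre = 'Horror'

Result:
id | title       | genre 
---+-------------+-------
1  | Scream      | Horror
6  | The Shining | Horror
7  | Scream      | Horror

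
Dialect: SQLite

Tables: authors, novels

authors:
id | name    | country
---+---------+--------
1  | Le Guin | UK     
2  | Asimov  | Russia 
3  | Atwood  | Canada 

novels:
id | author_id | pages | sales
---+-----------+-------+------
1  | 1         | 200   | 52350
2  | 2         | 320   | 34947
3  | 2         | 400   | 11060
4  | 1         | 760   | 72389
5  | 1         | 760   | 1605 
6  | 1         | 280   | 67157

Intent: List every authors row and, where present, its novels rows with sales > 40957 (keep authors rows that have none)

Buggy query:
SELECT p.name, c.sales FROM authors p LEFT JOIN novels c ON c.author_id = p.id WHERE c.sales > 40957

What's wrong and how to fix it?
Bug: Filtering c.sales in WHERE discards the NULL rows produced by LEFT JOIN, turning it into an inner join

Fix: Move the right-table condition into the ON clause so unmatched parents are kept

Corrected query:
SELECT p.name, c.sales FROM authors p LEFT JOIN novels c ON c.author_id = p.id AND c.sales > 40957

Result:
name    | sales
--------+------
Le Guin | 52350
Le Guin | 67157
Le Guin | 72389
Asimov  | NULL 
Atwood  | NULL 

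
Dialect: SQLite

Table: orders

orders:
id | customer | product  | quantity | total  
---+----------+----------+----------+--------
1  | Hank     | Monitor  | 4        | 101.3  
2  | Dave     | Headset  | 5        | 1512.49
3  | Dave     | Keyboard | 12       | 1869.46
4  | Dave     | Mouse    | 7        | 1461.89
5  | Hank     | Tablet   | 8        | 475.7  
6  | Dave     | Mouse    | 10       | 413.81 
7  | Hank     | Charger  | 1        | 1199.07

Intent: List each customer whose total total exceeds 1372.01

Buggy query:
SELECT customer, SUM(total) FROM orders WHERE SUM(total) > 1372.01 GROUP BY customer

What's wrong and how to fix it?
Bug: SUM(total) is an aggregate, but WHERE filters rows before aggregation

Fix: Use HAVING (which filters groups after aggregation) instead of WHERE

Corrected query:
SELECT customer, SUM(total) FROM orders GROUP BY customer HAVING SUM(total) > 1372.01

Result:
customer | SUM(total)
---------+-----------
Dave     | 5257.65   
Hank     | 1776.07   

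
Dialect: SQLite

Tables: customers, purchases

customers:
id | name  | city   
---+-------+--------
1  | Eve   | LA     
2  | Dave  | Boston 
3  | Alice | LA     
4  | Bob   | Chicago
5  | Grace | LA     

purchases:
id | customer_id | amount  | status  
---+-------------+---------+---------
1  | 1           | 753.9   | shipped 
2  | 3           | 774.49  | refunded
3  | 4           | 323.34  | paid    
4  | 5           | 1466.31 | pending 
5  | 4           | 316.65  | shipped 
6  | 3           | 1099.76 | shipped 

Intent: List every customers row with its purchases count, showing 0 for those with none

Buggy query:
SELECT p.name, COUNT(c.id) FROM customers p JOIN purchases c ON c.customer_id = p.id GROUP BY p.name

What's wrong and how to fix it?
Bug: INNER JOIN drops customers rows that have no matching purchases rows

Fix: Use LEFT JOIN so parents without children still appear (COUNT(c.id) gives 0)

Corrected query:
SELECT p.name, COUNT(c.id) FROM customers p LEFT JOIN purchases c ON c.customer_id = p.id GROUP BY p.name

Result:
name  | COUNT(c.id)
------+------------
Alice | 2          
Bob   | 2          
Dave  | 0          
Eve   | 1          
Grace | 1          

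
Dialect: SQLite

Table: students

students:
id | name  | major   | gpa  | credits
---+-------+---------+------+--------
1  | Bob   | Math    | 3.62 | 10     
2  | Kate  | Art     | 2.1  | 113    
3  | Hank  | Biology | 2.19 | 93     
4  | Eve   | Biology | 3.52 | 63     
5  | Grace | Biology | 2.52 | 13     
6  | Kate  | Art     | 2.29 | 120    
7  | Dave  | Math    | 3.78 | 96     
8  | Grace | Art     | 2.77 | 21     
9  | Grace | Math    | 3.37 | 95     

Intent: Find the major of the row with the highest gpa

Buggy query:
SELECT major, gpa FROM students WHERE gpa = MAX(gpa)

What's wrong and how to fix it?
Bug: WHERE is evaluated per row; an aggregate over the whole table isn't defined there

Fix: Use a subquery: WHERE gpa = (SELECT MAX(gpa) FROM students)

Corrected query:
SELECT major, gpa FROM students WHERE gpa = (SELECT MAX(gpa) FROM students)

Result:
major | gpa 
------+-----
Math  | 3.78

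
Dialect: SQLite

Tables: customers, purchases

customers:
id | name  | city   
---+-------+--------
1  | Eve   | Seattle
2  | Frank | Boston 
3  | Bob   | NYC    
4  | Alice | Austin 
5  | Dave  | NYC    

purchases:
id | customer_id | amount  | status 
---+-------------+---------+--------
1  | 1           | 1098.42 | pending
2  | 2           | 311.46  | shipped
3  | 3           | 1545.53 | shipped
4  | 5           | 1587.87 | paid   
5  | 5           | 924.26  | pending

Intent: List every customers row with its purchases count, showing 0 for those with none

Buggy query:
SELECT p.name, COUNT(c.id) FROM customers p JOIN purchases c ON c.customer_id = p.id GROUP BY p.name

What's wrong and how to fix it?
Bug: An inner join excludes parents with zero children

Fix: Use LEFT JOIN so parents without children still appear (COUNT(c.id) gives 0)

Corrected query:
SELECT p.name, COUNT(c.id) FROM customers p LEFT JOIN purchases c ON c.customer_id = p.id GROUP BY p.name

Result:
name  | COUNT(c.id)
------+------------
Alice | 0          
Bob   | 1          
Dave  | 2          
Eve   | 1          
Frank | 1          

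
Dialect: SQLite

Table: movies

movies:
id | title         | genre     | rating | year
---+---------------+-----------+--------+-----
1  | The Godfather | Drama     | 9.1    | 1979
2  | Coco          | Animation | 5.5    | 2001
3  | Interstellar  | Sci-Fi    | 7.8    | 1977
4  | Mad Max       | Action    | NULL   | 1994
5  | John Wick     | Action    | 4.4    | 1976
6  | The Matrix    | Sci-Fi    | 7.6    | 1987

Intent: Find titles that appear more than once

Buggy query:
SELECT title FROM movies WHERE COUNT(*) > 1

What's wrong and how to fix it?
Bug: COUNT(*) is an aggregate and cannot be used in WHERE

Fix: GROUP BY title, then filter groups with HAVING COUNT(*) > 1

Corrected query:
SELECT title FROM movies GROUP BY title HAVING COUNT(*) > 1

Result:
(no rows)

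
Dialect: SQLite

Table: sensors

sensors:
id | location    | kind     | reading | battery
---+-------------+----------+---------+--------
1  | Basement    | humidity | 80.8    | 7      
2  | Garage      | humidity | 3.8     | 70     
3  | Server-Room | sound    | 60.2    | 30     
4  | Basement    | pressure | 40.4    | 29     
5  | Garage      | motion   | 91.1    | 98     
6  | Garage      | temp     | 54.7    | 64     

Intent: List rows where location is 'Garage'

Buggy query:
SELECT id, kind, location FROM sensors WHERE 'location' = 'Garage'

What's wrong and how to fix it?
Bug: Single quotes denote string literals in SQL; the column name is being compared as a constant string

Fix: Reference the column as location without single quotes

Corrected query:
SELECT id, kind, location FROM sensors WHERE location = 'Garage'

Result:
id | kind     | location
---+----------+---------
2  | humidity | Garage  
5  | motion   | Garage  
6  | temp     | Garage  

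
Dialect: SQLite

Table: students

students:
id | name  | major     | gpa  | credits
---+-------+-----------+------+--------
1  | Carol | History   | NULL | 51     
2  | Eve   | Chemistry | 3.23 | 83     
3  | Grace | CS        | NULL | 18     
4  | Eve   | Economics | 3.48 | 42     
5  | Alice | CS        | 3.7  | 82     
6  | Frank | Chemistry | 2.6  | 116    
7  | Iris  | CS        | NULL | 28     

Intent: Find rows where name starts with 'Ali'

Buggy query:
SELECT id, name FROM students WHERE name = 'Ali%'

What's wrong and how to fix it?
Bug: '=' compares the literal string including the % character; pattern matching needs LIKE

Fix: Use LIKE for wildcard pattern matching

Corrected query:
SELECT id, name FROM students WHERE name LIKE 'Ali%'

Result:
id | name 
---+------
5  | Alice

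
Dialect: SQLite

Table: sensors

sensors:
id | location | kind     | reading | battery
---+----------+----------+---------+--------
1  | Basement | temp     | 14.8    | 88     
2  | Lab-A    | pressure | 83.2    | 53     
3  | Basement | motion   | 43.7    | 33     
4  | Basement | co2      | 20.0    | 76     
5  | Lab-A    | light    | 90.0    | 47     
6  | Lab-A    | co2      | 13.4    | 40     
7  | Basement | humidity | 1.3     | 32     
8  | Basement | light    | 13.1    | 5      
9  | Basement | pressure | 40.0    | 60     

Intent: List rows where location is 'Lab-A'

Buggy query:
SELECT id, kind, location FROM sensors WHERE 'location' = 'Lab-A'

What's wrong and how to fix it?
Bug: Single quotes denote string literals in SQL; the column name is being compared as a constant string

Fix: Remove the quotes around the column name (or use double quotes for an identifier)

Corrected query:
SELECT id, kind, location FROM sensors WHERE location = 'Lab-A'

Result:
id | kind     | location
---+----------+---------
2  | pressure | Lab-A   
5  | light    | Lab-A   
6  | co2      | Lab-A   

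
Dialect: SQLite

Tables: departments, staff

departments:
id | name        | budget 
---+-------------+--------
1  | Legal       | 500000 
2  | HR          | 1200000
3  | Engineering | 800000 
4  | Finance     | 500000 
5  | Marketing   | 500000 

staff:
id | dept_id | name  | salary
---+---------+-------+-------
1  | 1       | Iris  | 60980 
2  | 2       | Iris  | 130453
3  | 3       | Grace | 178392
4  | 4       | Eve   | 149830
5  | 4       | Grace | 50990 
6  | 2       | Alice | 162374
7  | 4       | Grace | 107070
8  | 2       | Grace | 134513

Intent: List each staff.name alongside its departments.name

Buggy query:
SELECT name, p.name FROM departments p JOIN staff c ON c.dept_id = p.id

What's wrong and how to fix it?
Bug: Both tables have a 'name' column; the unqualified reference is ambiguous

Fix: Prefix ambiguous columns with the table alias

Corrected query:
SELECT c.name, p.name FROM departments p JOIN staff c ON c.dept_id = p.id

Result:
name  | name       
------+------------
Iris  | Legal      
Iris  | HR         
Grace | Engineering
Eve   | Finance    
Grace | Finance    
Alice | HR         
Grace | Finance    
Grace | HR         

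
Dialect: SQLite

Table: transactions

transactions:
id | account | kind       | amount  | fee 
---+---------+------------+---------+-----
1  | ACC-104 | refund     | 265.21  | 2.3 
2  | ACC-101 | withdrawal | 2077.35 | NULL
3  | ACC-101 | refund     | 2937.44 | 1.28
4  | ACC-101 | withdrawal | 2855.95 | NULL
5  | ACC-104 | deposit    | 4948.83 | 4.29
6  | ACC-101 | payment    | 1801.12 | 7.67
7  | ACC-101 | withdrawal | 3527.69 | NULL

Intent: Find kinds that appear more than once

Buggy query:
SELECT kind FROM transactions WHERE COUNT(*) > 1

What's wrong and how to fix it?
Bug: WHERE can't reference COUNT(*); aggregates are computed after WHERE

Fix: GROUP BY kind, then filter groups with HAVING COUNT(*) > 1

Corrected query:
SELECT kind FROM transactions GROUP BY kind HAVING COUNT(*) > 1

Result:
kind      
----------
refund    
withdrawal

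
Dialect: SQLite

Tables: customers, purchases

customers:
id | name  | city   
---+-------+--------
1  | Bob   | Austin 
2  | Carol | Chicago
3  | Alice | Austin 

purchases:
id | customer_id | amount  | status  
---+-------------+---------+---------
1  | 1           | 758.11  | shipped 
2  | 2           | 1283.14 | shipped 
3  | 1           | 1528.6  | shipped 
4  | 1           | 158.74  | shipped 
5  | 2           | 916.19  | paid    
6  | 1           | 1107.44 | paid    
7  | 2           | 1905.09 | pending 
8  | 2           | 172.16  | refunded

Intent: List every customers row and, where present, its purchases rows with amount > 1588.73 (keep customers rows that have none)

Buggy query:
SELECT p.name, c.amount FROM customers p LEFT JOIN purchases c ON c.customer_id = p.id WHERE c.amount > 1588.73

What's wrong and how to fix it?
Bug: Filtering c.amount in WHERE discards the NULL rows produced by LEFT JOIN, turning it into an inner join

Fix: Move the right-table condition into the ON clause so unmatched parents are kept

Corrected query:
SELECT p.name, c.amount FROM customers p LEFT JOIN purchases c ON c.customer_id = p.id AND c.amount > 1588.73

Result:
name  | amount 
------+--------
Bob   | NULL   
Carol | 1905.09
Alice | NULL   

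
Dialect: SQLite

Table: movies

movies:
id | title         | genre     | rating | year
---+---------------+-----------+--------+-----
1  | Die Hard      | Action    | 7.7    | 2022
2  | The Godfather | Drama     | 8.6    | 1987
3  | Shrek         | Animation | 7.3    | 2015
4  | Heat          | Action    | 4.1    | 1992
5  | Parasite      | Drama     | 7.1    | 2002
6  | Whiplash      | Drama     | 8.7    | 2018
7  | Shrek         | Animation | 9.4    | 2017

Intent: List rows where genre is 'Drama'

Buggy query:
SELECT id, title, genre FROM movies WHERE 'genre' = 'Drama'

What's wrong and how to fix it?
Bug: Single quotes denote string literals in SQL; the column name is being compared as a constant string

Fix: Remove the quotes around the column name (or use double quotes for an identifier)

Corrected query:
SELECT id, title, genre FROM movies WHERE genre = 'Drama'

Result:
id | title         | genre
---+---------------+------
2  | The Godfather | Drama
5  | Parasite      | Drama
6  | Whiplash      | Drama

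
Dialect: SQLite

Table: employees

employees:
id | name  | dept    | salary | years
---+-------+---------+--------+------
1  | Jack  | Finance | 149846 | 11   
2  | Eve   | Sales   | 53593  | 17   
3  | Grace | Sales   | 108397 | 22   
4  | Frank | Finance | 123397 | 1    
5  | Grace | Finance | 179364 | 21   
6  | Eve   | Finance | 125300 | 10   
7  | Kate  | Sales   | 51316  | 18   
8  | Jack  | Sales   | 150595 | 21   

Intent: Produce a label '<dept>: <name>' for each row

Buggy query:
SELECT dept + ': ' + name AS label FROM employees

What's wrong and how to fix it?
Bug: '+' is numeric addition; on text columns SQLite converts them to 0 instead of concatenating

Fix: Replace + with || to concatenate text

Corrected query:
SELECT dept || ': ' || name AS label FROM employees

Result:
label         
--------------
Finance: Jack 
Sales: Eve    
Sales: Grace  
Finance: Frank
Finance: Grace
Finance: Eve  
Sales: Kate   
Sales: Jack   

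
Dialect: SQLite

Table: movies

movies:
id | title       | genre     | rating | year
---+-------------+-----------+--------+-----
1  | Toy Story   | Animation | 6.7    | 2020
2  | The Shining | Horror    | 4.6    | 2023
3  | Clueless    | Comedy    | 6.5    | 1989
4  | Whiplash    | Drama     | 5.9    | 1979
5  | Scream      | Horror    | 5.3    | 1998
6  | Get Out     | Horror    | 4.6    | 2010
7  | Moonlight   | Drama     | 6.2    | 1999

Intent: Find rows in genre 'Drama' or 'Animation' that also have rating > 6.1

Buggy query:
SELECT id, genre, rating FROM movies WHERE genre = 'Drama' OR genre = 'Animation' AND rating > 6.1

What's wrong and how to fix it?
Bug: Without parentheses, AND is evaluated before OR, so the rating filter only applies to the 'Animation' branch

Fix: Add parentheses around the OR so the AND applies to both alternatives

Corrected query:
SELECT id, genre, rating FROM movies WHERE (genre = 'Drama' OR genre = 'Animation') AND rating > 6.1

Result:
id | genre     | rating
---+-----------+-------
1  | Animation | 6.7   
7  | Drama     | 6.2   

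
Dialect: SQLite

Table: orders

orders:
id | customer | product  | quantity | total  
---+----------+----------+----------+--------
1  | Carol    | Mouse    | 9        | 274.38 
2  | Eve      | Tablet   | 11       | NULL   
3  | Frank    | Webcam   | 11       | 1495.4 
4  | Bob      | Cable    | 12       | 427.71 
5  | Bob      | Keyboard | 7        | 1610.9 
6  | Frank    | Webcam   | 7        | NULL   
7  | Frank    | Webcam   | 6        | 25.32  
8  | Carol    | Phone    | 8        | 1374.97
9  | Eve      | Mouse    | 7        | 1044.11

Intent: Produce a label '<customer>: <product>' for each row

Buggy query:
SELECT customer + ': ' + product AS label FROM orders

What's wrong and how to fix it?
Bug: '+' is numeric addition; on text columns SQLite converts them to 0 instead of concatenating

Fix: Replace + with || to concatenate text

Corrected query:
SELECT customer || ': ' || product AS label FROM orders

Result:
label        
-------------
Carol: Mouse 
Eve: Tablet  
Frank: Webcam
Bob: Cable   
Bob: Keyboard
Frank: Webcam
Frank: Webcam
Carol: Phone 
Eve: Mouse   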